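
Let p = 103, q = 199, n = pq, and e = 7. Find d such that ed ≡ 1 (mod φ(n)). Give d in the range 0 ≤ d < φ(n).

φ(n) = (p−1)(q−1) = 102·198 = 20196.
Need d with 7·d ≡ 1 (mod 20196). Apply the extended Euclidean algorithm:
20196 = 2885·7 + 1
7 = 7·1 + 0
Back-substitute:
1 = 20196 − 2885·7
So 7·(-2885) ≡ 1 (mod 20196), hence d ≡ -2885 ≡ 17311 (mod 20196).

17311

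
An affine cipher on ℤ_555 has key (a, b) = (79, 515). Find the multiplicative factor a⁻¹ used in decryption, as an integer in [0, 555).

gcd(555, 79) by repeated division:
555 = 7×79 + 2
79 = 39×2 + 1
2 = 2×1 + 0
The gcd is 1. Working backward:
1 = 79 − 39·2
1 = −39·555 + 274·79
So 79·274 ≡ 1 (mod 555).

274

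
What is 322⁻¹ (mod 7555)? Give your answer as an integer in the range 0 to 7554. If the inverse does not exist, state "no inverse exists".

Extended Euclidean algorithm:
7555 = 23×322 + 149
322 = 2×149 + 24
149 = 6×24 + 5
24 = 4×5 + 4
5 = 1×4 + 1
4 = 4×1 + 0
Since gcd(322, 7555) = 1, back-substitute to write 1 as a combination:
1 = 5 − 4
1 = −24 + 5·5
1 = 5·149 − 31·24
1 = −31·322 + 67·149
1 = 67·7555 − 1572·322
So 322·(-1572) ≡ 1 (mod 7555), and -1572 ≡ 5983 (mod 7555).

5983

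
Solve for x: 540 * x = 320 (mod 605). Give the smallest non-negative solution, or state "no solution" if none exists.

First find gcd(540, 605):
605 = 1×540 + 65
540 = 8×65 + 20
65 = 3×20 + 5
20 = 4×5 + 0
gcd = 5 and 5 | 320, so solutions exist. Divide through by 5: 108x ≡ 64 (mod 121).
Now find 108⁻¹ mod 121:
121 = 1*108 + 13
108 = 8*13 + 4
13 = 3*4 + 1
4 = 4*1 + 0
Back-substitute:
1 = 13 − 3·4
1 = −3·108 + 25·13
1 = 25·121 − 28·108
So 108·(-28) ≡ 1 (mod 121), i.e. 108⁻¹ ≡ 93.
Then x ≡ 93·64 ≡ 23 (mod 121); the smallest non-negative solution is x = 23.

23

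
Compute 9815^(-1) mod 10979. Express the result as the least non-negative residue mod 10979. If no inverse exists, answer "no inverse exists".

7574

Extended Euclidean algorithm:
10979 = 1×9815 + 1164
9815 = 8×1164 + 503
1164 = 2×503 + 158
503 = 3×158 + 29
158 = 5×29 + 13
29 = 2×13 + 3
13 = 4×3 + 1
3 = 3×1 + 0
The gcd is 1. Working backward:
1 = 13 − 4·3
1 = −4·29 + 9·13
1 = 9·158 − 49·29
1 = −49·503 + 156·158
1 = 156·1164 − 361·503
1 = −361·9815 + 3044·1164
1 = 3044·10979 − 3405·9815
Hence 9815⁻¹ ≡ -3405 ≡ 7574 (mod 10979).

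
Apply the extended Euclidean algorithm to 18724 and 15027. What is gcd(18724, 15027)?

Repeated division:
18724 = 1*15027 + 3697
15027 = 4*3697 + 239
3697 = 15*239 + 112
239 = 2*112 + 15
112 = 7*15 + 7
15 = 2*7 + 1
7 = 7*1 + 0
gcd(18724, 15027) = 1.
Back-substituting:
1 = 15 − 2·7
1 = −2·112 + 15·15
1 = 15·239 − 32·112
1 = −32·3697 + 495·239
1 = 495·15027 − 2012·3697
1 = −2012·18724 + 2507·15027
So 1 = (-2012)·18724 + (2507)·15027.

1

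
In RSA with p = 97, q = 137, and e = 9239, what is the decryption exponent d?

4775

φ(n) = (p−1)(q−1) = 96·136 = 13056.
Need d with 9239·d ≡ 1 (mod 13056). Apply the extended Euclidean algorithm:
13056 = 1*9239 + 3817
9239 = 2*3817 + 1605
3817 = 2*1605 + 607
1605 = 2*607 + 391
607 = 1*391 + 216
391 = 1*216 + 175
216 = 1*175 + 41
175 = 4*41 + 11
41 = 3*11 + 8
11 = 1*8 + 3
8 = 2*3 + 2
3 = 1*2 + 1
2 = 2*1 + 0
Back-substitute:
1 = 3 − 2
1 = −8 + 3·3
1 = 3·11 − 4·8
1 = −4·41 + 15·11
1 = 15·175 − 64·41
1 = −64·216 + 79·175
1 = 79·391 − 143·216
1 = −143·607 + 222·391
1 = 222·1605 − 587·607
1 = −587·3817 + 1396·1605
1 = 1396·9239 − 3379·3817
1 = −3379·13056 + 4775·9239
So 9239·4775 ≡ 1 (mod 13056), hence d = 4775.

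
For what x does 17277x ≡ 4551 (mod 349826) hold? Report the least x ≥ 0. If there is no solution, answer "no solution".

268429

First find gcd(17277, 349826):
349826 = 20×17277 + 4286
17277 = 4×4286 + 133
4286 = 32×133 + 30
133 = 4×30 + 13
30 = 2×13 + 4
13 = 3×4 + 1
4 = 4×1 + 0
gcd = 1, so a unique solution mod 349826 exists.
Back-substitute for the Bézout coefficients:
1 = 13 − 3·4
1 = −3·30 + 7·13
1 = 7·133 − 31·30
1 = −31·4286 + 999·133
1 = 999·17277 − 4027·4286
1 = −4027·349826 + 81539·17277
So 17277·(81539) ≡ 1 (mod 349826), giving 17277⁻¹ ≡ 81539.
x ≡ 17277⁻¹·4551 ≡ 81539·4551 ≡ 268429 (mod 349826).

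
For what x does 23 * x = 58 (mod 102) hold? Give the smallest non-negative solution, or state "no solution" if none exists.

38

First find gcd(23, 102):
102 = 4*23 + 10
23 = 2*10 + 3
10 = 3*3 + 1
3 = 3*1 + 0
gcd = 1, so a unique solution mod 102 exists.
Back-substitute for the Bézout coefficients:
1 = 10 − 3·3
1 = −3·23 + 7·10
1 = 7·102 − 31·23
So 23·(-31) ≡ 1 (mod 102), giving 23⁻¹ ≡ 71.
x ≡ 23⁻¹·58 ≡ 71·58 ≡ 38 (mod 102).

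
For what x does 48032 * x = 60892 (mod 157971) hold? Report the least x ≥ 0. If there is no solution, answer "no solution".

First find gcd(48032, 157971):
157971 = 3·48032 + 13875
48032 = 3·13875 + 6407
13875 = 2·6407 + 1061
6407 = 6·1061 + 41
1061 = 25·41 + 36
41 = 1·36 + 5
36 = 7·5 + 1
5 = 5·1 + 0
gcd = 1, so a unique solution mod 157971 exists.
Back-substitute for the Bézout coefficients:
1 = 36 − 7·5
1 = −7·41 + 8·36
1 = 8·1061 − 207·41
1 = −207·6407 + 1250·1061
1 = 1250·13875 − 2707·6407
1 = −2707·48032 + 9371·13875
1 = 9371·157971 − 30820·48032
So 48032·(-30820) ≡ 1 (mod 157971), giving 48032⁻¹ ≡ 127151.
x ≡ 48032⁻¹·60892 ≡ 127151·60892 ≡ 4040 (mod 157971).

4040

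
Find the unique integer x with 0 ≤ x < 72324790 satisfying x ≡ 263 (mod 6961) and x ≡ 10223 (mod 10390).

Write x = 263 + 6961·k. Then 6961·k ≡ 10223 − 263 ≡ 9960 (mod 10390).
Need 6961⁻¹ mod 10390. Extended Euclid on (10390, 6961):
10390 = 1×6961 + 3429
6961 = 2×3429 + 103
3429 = 33×103 + 30
103 = 3×30 + 13
30 = 2×13 + 4
13 = 3×4 + 1
4 = 4×1 + 0
Back-substitute:
1 = 13 − 3·4
1 = −3·30 + 7·13
1 = 7·103 − 24·30
1 = −24·3429 + 799·103
1 = 799·6961 − 1622·3429
1 = −1622·10390 + 2421·6961
6961⁻¹ ≡ 2421 (mod 10390), so k ≡ 2421·9960 ≡ 8360 (mod 10390).
x = 263 + 6961·8360 = 58194223.

58194223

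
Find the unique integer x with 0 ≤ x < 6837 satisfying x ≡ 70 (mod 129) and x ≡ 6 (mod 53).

Write x = 70 + 129·k. Then 129·k ≡ 6 − 70 ≡ 42 (mod 53).
Need 129⁻¹ mod 53. Extended Euclid on (53, 23):
53 = 2·23 + 7
23 = 3·7 + 2
7 = 3·2 + 1
2 = 2·1 + 0
Back-substitute:
1 = 7 − 3·2
1 = −3·23 + 10·7
1 = 10·53 − 23·23
129⁻¹ ≡ 30 (mod 53), so k ≡ 30·42 ≡ 41 (mod 53).
x = 70 + 129·41 = 5359.

5359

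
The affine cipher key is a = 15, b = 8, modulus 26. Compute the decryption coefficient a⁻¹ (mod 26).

gcd(26, 15) by repeated division:
26 = 1·15 + 11
15 = 1·11 + 4
11 = 2·4 + 3
4 = 1·3 + 1
3 = 3·1 + 0
The gcd is 1. Working backward:
1 = 4 − 3
1 = −11 + 3·4
1 = 3·15 − 4·11
1 = −4·26 + 7·15
So 15·7 ≡ 1 (mod 26).

7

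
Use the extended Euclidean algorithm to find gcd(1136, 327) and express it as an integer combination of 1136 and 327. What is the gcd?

1

Repeated division:
1136 = 3×327 + 155
327 = 2×155 + 17
155 = 9×17 + 2
17 = 8×2 + 1
2 = 2×1 + 0
gcd(1136, 327) = 1.
Working backward:
1 = 17 − 8·2
1 = −8·155 + 73·17
1 = 73·327 − 154·155
1 = −154·1136 + 535·327
So 1 = (-154)·1136 + (535)·327.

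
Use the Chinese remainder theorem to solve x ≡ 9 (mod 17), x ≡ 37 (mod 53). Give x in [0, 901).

Write x = 9 + 17·k. Then 17·k ≡ 37 − 9 ≡ 28 (mod 53).
Need 17⁻¹ mod 53. Extended Euclid on (53, 17):
53 = 3*17 + 2
17 = 8*2 + 1
2 = 2*1 + 0
Back-substitute:
1 = 17 − 8·2
1 = −8·53 + 25·17
17⁻¹ ≡ 25 (mod 53), so k ≡ 25·28 ≡ 11 (mod 53).
x = 9 + 17·11 = 196.

196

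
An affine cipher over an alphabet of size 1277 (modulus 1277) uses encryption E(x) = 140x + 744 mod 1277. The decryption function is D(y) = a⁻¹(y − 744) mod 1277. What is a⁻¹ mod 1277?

Extended Euclidean algorithm:
1277 = 9·140 + 17
140 = 8·17 + 4
17 = 4·4 + 1
4 = 4·1 + 0
gcd = 1, so the inverse exists. Back-substitute:
1 = 17 − 4·4
1 = −4·140 + 33·17
1 = 33·1277 − 301·140
Hence 140⁻¹ ≡ -301 ≡ 976 (mod 1277).

976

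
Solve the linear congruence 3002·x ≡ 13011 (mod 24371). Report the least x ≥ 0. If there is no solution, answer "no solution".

256

First find gcd(3002, 24371):
24371 = 8*3002 + 355
3002 = 8*355 + 162
355 = 2*162 + 31
162 = 5*31 + 7
31 = 4*7 + 3
7 = 2*3 + 1
3 = 3*1 + 0
gcd = 1, so a unique solution mod 24371 exists.
Back-substitute for the Bézout coefficients:
1 = 7 − 2·3
1 = −2·31 + 9·7
1 = 9·162 − 47·31
1 = −47·355 + 103·162
1 = 103·3002 − 871·355
1 = −871·24371 + 7071·3002
So 3002·(7071) ≡ 1 (mod 24371), giving 3002⁻¹ ≡ 7071.
x ≡ 3002⁻¹·13011 ≡ 7071·13011 ≡ 256 (mod 24371).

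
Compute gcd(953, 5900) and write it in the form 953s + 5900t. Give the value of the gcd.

Repeated division:
5900 = 6×953 + 182
953 = 5×182 + 43
182 = 4×43 + 10
43 = 4×10 + 3
10 = 3×3 + 1
3 = 3×1 + 0
gcd(953, 5900) = 1.
Back-substituting:
1 = 10 − 3·3
1 = −3·43 + 13·10
1 = 13·182 − 55·43
1 = −55·953 + 288·182
1 = 288·5900 − 1783·953
So 1 = (288)·5900 + (-1783)·953.

1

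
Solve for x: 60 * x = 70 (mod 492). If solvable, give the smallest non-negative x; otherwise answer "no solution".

no solution

gcd(60, 492):
492 = 8·60 + 12
60 = 5·12 + 0
gcd = 12, but 12 ∤ 70, so the congruence has no solution.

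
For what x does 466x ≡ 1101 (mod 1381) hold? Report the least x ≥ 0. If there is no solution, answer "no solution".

First find gcd(466, 1381):
1381 = 2·466 + 449
466 = 1·449 + 17
449 = 26·17 + 7
17 = 2·7 + 3
7 = 2·3 + 1
3 = 3·1 + 0
gcd = 1, so a unique solution mod 1381 exists.
Back-substitute for the Bézout coefficients:
1 = 7 − 2·3
1 = −2·17 + 5·7
1 = 5·449 − 132·17
1 = −132·466 + 137·449
1 = 137·1381 − 406·466
So 466·(-406) ≡ 1 (mod 1381), giving 466⁻¹ ≡ 975.
x ≡ 466⁻¹·1101 ≡ 975·1101 ≡ 438 (mod 1381).

438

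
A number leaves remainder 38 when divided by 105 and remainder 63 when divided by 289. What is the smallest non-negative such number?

Write x = 38 + 105·k. Then 105·k ≡ 63 − 38 ≡ 25 (mod 289).
Need 105⁻¹ mod 289. Extended Euclid on (289, 105):
289 = 2*105 + 79
105 = 1*79 + 26
79 = 3*26 + 1
26 = 26*1 + 0
Back-substitute:
1 = 79 − 3·26
1 = −3·105 + 4·79
1 = 4·289 − 11·105
105⁻¹ ≡ 278 (mod 289), so k ≡ 278·25 ≡ 14 (mod 289).
x = 38 + 105·14 = 1508.

1508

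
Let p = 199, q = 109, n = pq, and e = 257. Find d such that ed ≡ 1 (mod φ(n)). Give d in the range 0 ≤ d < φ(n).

13313

φ(n) = (p−1)(q−1) = 198·108 = 21384.
Need d with 257·d ≡ 1 (mod 21384). Apply the extended Euclidean algorithm:
21384 = 83×257 + 53
257 = 4×53 + 45
53 = 1×45 + 8
45 = 5×8 + 5
8 = 1×5 + 3
5 = 1×3 + 2
3 = 1×2 + 1
2 = 2×1 + 0
Back-substitute:
1 = 3 − 2
1 = −5 + 2·3
1 = 2·8 − 3·5
1 = −3·45 + 17·8
1 = 17·53 − 20·45
1 = −20·257 + 97·53
1 = 97·21384 − 8071·257
So 257·(-8071) ≡ 1 (mod 21384), hence d ≡ -8071 ≡ 13313 (mod 21384).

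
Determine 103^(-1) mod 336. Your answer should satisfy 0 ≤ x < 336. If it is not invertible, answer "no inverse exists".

Apply the Euclidean algorithm to 336 and 103:
336 = 3×103 + 27
103 = 3×27 + 22
27 = 1×22 + 5
22 = 4×5 + 2
5 = 2×2 + 1
2 = 2×1 + 0
The gcd is 1. Working backward:
1 = 5 − 2·2
1 = −2·22 + 9·5
1 = 9·27 − 11·22
1 = −11·103 + 42·27
1 = 42·336 − 137·103
Hence 103⁻¹ ≡ -137 ≡ 199 (mod 336).

199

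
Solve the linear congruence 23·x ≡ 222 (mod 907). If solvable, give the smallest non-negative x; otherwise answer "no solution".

First find gcd(23, 907):
907 = 39×23 + 10
23 = 2×10 + 3
10 = 3×3 + 1
3 = 3×1 + 0
gcd = 1, so a unique solution mod 907 exists.
Back-substitute for the Bézout coefficients:
1 = 10 − 3·3
1 = −3·23 + 7·10
1 = 7·907 − 276·23
So 23·(-276) ≡ 1 (mod 907), giving 23⁻¹ ≡ 631.
x ≡ 23⁻¹·222 ≡ 631·222 ≡ 404 (mod 907).

404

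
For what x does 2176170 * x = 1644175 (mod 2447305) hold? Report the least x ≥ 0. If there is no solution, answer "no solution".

First find gcd(2176170, 2447305):
2447305 = 1*2176170 + 271135
2176170 = 8*271135 + 7090
271135 = 38*7090 + 1715
7090 = 4*1715 + 230
1715 = 7*230 + 105
230 = 2*105 + 20
105 = 5*20 + 5
20 = 4*5 + 0
gcd = 5 and 5 | 1644175, so solutions exist. Divide through by 5: 435234x ≡ 328835 (mod 489461).
Now find 435234⁻¹ mod 489461:
489461 = 1×435234 + 54227
435234 = 8×54227 + 1418
54227 = 38×1418 + 343
1418 = 4×343 + 46
343 = 7×46 + 21
46 = 2×21 + 4
21 = 5×4 + 1
4 = 4×1 + 0
Back-substitute:
1 = 21 − 5·4
1 = −5·46 + 11·21
1 = 11·343 − 82·46
1 = −82·1418 + 339·343
1 = 339·54227 − 12964·1418
1 = −12964·435234 + 104051·54227
1 = 104051·489461 − 117015·435234
So 435234·(-117015) ≡ 1 (mod 489461), i.e. 435234⁻¹ ≡ 372446.
Then x ≡ 372446·328835 ≡ 348990 (mod 489461); the smallest non-negative solution is x = 348990.

348990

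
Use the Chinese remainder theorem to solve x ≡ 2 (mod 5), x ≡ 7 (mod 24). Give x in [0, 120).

Write x = 2 + 5·k. Then 5·k ≡ 7 − 2 ≡ 5 (mod 24).
Need 5⁻¹ mod 24. Extended Euclid on (24, 5):
24 = 4×5 + 4
5 = 1×4 + 1
4 = 4×1 + 0
Back-substitute:
1 = 5 − 4
1 = −24 + 5·5
5⁻¹ ≡ 5 (mod 24), so k ≡ 5·5 ≡ 1 (mod 24).
x = 2 + 5·1 = 7.

7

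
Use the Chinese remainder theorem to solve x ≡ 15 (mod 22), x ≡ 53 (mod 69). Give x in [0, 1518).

191

Write x = 15 + 22·k. Then 22·k ≡ 53 − 15 ≡ 38 (mod 69).
Need 22⁻¹ mod 69. Extended Euclid on (69, 22):
69 = 3*22 + 3
22 = 7*3 + 1
3 = 3*1 + 0
Back-substitute:
1 = 22 − 7·3
1 = −7·69 + 22·22
22⁻¹ ≡ 22 (mod 69), so k ≡ 22·38 ≡ 8 (mod 69).
x = 15 + 22·8 = 191.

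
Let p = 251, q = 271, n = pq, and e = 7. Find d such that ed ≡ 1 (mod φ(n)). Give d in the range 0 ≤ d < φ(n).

9643

φ(n) = (p−1)(q−1) = 250·270 = 67500.
Need d with 7·d ≡ 1 (mod 67500). Apply the extended Euclidean algorithm:
67500 = 9642*7 + 6
7 = 1*6 + 1
6 = 6*1 + 0
Back-substitute:
1 = 7 − 6
1 = −67500 + 9643·7
So 7·9643 ≡ 1 (mod 67500), hence d = 9643.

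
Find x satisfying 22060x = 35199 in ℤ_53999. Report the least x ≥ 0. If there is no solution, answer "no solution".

21540

First find gcd(22060, 53999):
53999 = 2×22060 + 9879
22060 = 2×9879 + 2302
9879 = 4×2302 + 671
2302 = 3×671 + 289
671 = 2×289 + 93
289 = 3×93 + 10
93 = 9×10 + 3
10 = 3×3 + 1
3 = 3×1 + 0
gcd = 1, so a unique solution mod 53999 exists.
Back-substitute for the Bézout coefficients:
1 = 10 − 3·3
1 = −3·93 + 28·10
1 = 28·289 − 87·93
1 = −87·671 + 202·289
1 = 202·2302 − 693·671
1 = −693·9879 + 2974·2302
1 = 2974·22060 − 6641·9879
1 = −6641·53999 + 16256·22060
So 22060·(16256) ≡ 1 (mod 53999), giving 22060⁻¹ ≡ 16256.
x ≡ 22060⁻¹·35199 ≡ 16256·35199 ≡ 21540 (mod 53999).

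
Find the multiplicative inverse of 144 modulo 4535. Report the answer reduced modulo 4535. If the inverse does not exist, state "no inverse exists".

gcd(4535, 144) by repeated division:
4535 = 31·144 + 71
144 = 2·71 + 2
71 = 35·2 + 1
2 = 2·1 + 0
Since gcd(144, 4535) = 1, back-substitute to write 1 as a combination:
1 = 71 − 35·2
1 = −35·144 + 71·71
1 = 71·4535 − 2236·144
So 144·(-2236) ≡ 1 (mod 4535), and -2236 ≡ 2299 (mod 4535).

2299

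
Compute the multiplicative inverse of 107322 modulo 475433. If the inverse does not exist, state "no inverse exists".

388867

gcd(475433, 107322) by repeated division:
475433 = 4*107322 + 46145
107322 = 2*46145 + 15032
46145 = 3*15032 + 1049
15032 = 14*1049 + 346
1049 = 3*346 + 11
346 = 31*11 + 5
11 = 2*5 + 1
5 = 5*1 + 0
The gcd is 1. Working backward:
1 = 11 − 2·5
1 = −2·346 + 63·11
1 = 63·1049 − 191·346
1 = −191·15032 + 2737·1049
1 = 2737·46145 − 8402·15032
1 = −8402·107322 + 19541·46145
1 = 19541·475433 − 86566·107322
So 107322·(-86566) ≡ 1 (mod 475433), and -86566 ≡ 388867 (mod 475433).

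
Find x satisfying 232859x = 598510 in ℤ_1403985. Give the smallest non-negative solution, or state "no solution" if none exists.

17150

First find gcd(232859, 1403985):
1403985 = 6*232859 + 6831
232859 = 34*6831 + 605
6831 = 11*605 + 176
605 = 3*176 + 77
176 = 2*77 + 22
77 = 3*22 + 11
22 = 2*11 + 0
gcd = 11 and 11 | 598510, so solutions exist. Divide through by 11: 21169x ≡ 54410 (mod 127635).
Now find 21169⁻¹ mod 127635:
127635 = 6×21169 + 621
21169 = 34×621 + 55
621 = 11×55 + 16
55 = 3×16 + 7
16 = 2×7 + 2
7 = 3×2 + 1
2 = 2×1 + 0
Back-substitute:
1 = 7 − 3·2
1 = −3·16 + 7·7
1 = 7·55 − 24·16
1 = −24·621 + 271·55
1 = 271·21169 − 9238·621
1 = −9238·127635 + 55699·21169
So 21169⁻¹ ≡ 55699 (mod 127635).
Then x ≡ 55699·54410 ≡ 17150 (mod 127635); the smallest non-negative solution is x = 17150.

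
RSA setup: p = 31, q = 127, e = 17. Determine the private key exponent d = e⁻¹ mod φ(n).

3113

φ(n) = (p−1)(q−1) = 30·126 = 3780.
Need d with 17·d ≡ 1 (mod 3780). Apply the extended Euclidean algorithm:
3780 = 222*17 + 6
17 = 2*6 + 5
6 = 1*5 + 1
5 = 5*1 + 0
Back-substitute:
1 = 6 − 5
1 = −17 + 3·6
1 = 3·3780 − 667·17
So 17·(-667) ≡ 1 (mod 3780), hence d ≡ -667 ≡ 3113 (mod 3780).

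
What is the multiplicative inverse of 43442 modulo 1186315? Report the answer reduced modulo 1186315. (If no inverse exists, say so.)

1147838

Run Euclid on (1186315, 43442):
1186315 = 27·43442 + 13381
43442 = 3·13381 + 3299
13381 = 4·3299 + 185
3299 = 17·185 + 154
185 = 1·154 + 31
154 = 4·31 + 30
31 = 1·30 + 1
30 = 30·1 + 0
gcd = 1, so the inverse exists. Back-substitute:
1 = 31 − 30
1 = −154 + 5·31
1 = 5·185 − 6·154
1 = −6·3299 + 107·185
1 = 107·13381 − 434·3299
1 = −434·43442 + 1409·13381
1 = 1409·1186315 − 38477·43442
Thus 43442·(-38477) ≡ 1 (mod 1186315); reducing, -38477 mod 1186315 = 1147838.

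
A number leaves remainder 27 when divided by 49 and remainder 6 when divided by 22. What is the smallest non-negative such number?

468

Write x = 27 + 49·k. Then 49·k ≡ 6 − 27 ≡ 1 (mod 22).
Need 49⁻¹ mod 22. Extended Euclid on (22, 5):
22 = 4·5 + 2
5 = 2·2 + 1
2 = 2·1 + 0
Back-substitute:
1 = 5 − 2·2
1 = −2·22 + 9·5
49⁻¹ ≡ 9 (mod 22), so k ≡ 9·1 ≡ 9 (mod 22).
x = 27 + 49·9 = 468.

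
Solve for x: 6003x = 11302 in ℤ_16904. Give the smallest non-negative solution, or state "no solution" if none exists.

10066

First find gcd(6003, 16904):
16904 = 2*6003 + 4898
6003 = 1*4898 + 1105
4898 = 4*1105 + 478
1105 = 2*478 + 149
478 = 3*149 + 31
149 = 4*31 + 25
31 = 1*25 + 6
25 = 4*6 + 1
6 = 6*1 + 0
gcd = 1, so a unique solution mod 16904 exists.
Back-substitute for the Bézout coefficients:
1 = 25 − 4·6
1 = −4·31 + 5·25
1 = 5·149 − 24·31
1 = −24·478 + 77·149
1 = 77·1105 − 178·478
1 = −178·4898 + 789·1105
1 = 789·6003 − 967·4898
1 = −967·16904 + 2723·6003
So 6003·(2723) ≡ 1 (mod 16904), giving 6003⁻¹ ≡ 2723.
x ≡ 6003⁻¹·11302 ≡ 2723·11302 ≡ 10066 (mod 16904).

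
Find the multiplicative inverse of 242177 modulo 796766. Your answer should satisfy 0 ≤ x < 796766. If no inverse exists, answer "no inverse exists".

Extended Euclidean algorithm:
796766 = 3·242177 + 70235
242177 = 3·70235 + 31472
70235 = 2·31472 + 7291
31472 = 4·7291 + 2308
7291 = 3·2308 + 367
2308 = 6·367 + 106
367 = 3·106 + 49
106 = 2·49 + 8
49 = 6·8 + 1
8 = 8·1 + 0
The gcd is 1. Working backward:
1 = 49 − 6·8
1 = −6·106 + 13·49
1 = 13·367 − 45·106
1 = −45·2308 + 283·367
1 = 283·7291 − 894·2308
1 = −894·31472 + 3859·7291
1 = 3859·70235 − 8612·31472
1 = −8612·242177 + 29695·70235
1 = 29695·796766 − 97697·242177
So 242177·(-97697) ≡ 1 (mod 796766), and -97697 ≡ 699069 (mod 796766).

699069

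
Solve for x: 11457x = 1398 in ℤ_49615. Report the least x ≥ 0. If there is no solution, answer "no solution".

15694

First find gcd(11457, 49615):
49615 = 4·11457 + 3787
11457 = 3·3787 + 96
3787 = 39·96 + 43
96 = 2·43 + 10
43 = 4·10 + 3
10 = 3·3 + 1
3 = 3·1 + 0
gcd = 1, so a unique solution mod 49615 exists.
Back-substitute for the Bézout coefficients:
1 = 10 − 3·3
1 = −3·43 + 13·10
1 = 13·96 − 29·43
1 = −29·3787 + 1144·96
1 = 1144·11457 − 3461·3787
1 = −3461·49615 + 14988·11457
So 11457·(14988) ≡ 1 (mod 49615), giving 11457⁻¹ ≡ 14988.
x ≡ 11457⁻¹·1398 ≡ 14988·1398 ≡ 15694 (mod 49615).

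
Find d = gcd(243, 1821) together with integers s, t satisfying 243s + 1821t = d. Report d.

Apply Euclid's algorithm to 1821 and 243:
1821 = 7·243 + 120
243 = 2·120 + 3
120 = 40·3 + 0
gcd(243, 1821) = 3.
Express as a combination:
3 = 243 − 2·120
3 = −2·1821 + 15·243
So 3 = (-2)·1821 + (15)·243.

3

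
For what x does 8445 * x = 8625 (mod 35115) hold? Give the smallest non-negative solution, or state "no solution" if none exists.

1868

First find gcd(8445, 35115):
35115 = 4×8445 + 1335
8445 = 6×1335 + 435
1335 = 3×435 + 30
435 = 14×30 + 15
30 = 2×15 + 0
gcd = 15 and 15 | 8625, so solutions exist. Divide through by 15: 563x ≡ 575 (mod 2341).
Now find 563⁻¹ mod 2341:
2341 = 4*563 + 89
563 = 6*89 + 29
89 = 3*29 + 2
29 = 14*2 + 1
2 = 2*1 + 0
Back-substitute:
1 = 29 − 14·2
1 = −14·89 + 43·29
1 = 43·563 − 272·89
1 = −272·2341 + 1131·563
So 563⁻¹ ≡ 1131 (mod 2341).
Then x ≡ 1131·575 ≡ 1868 (mod 2341); the smallest non-negative solution is x = 1868.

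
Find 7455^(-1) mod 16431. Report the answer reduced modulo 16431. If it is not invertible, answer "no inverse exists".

Euclidean algorithm on 16431, 7455:
16431 = 2*7455 + 1521
7455 = 4*1521 + 1371
1521 = 1*1371 + 150
1371 = 9*150 + 21
150 = 7*21 + 3
21 = 7*3 + 0
gcd(7455, 16431) = 3 ≠ 1, so 7455 has no multiplicative inverse modulo 16431.

no inverse exists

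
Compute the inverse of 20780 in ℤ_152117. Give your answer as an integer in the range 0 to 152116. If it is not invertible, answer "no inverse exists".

Run Euclid on (152117, 20780):
152117 = 7·20780 + 6657
20780 = 3·6657 + 809
6657 = 8·809 + 185
809 = 4·185 + 69
185 = 2·69 + 47
69 = 1·47 + 22
47 = 2·22 + 3
22 = 7·3 + 1
3 = 3·1 + 0
The gcd is 1. Working backward:
1 = 22 − 7·3
1 = −7·47 + 15·22
1 = 15·69 − 22·47
1 = −22·185 + 59·69
1 = 59·809 − 258·185
1 = −258·6657 + 2123·809
1 = 2123·20780 − 6627·6657
1 = −6627·152117 + 48512·20780
So 20780·48512 ≡ 1 (mod 152117).

48512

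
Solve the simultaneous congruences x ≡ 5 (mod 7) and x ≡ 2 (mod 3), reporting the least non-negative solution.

Write x = 5 + 7·k. Then 7·k ≡ 2 − 5 ≡ 0 (mod 3).
Need 7⁻¹ mod 3. Extended Euclid on (3, 1):
3 = 3*1 + 0
7⁻¹ ≡ 1 (mod 3), so k ≡ 1·0 ≡ 0 (mod 3).
x = 5 + 7·0 = 5.

5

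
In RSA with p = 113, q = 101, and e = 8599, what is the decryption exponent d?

999

φ(n) = (p−1)(q−1) = 112·100 = 11200.
Need d with 8599·d ≡ 1 (mod 11200). Apply the extended Euclidean algorithm:
11200 = 1·8599 + 2601
8599 = 3·2601 + 796
2601 = 3·796 + 213
796 = 3·213 + 157
213 = 1·157 + 56
157 = 2·56 + 45
56 = 1·45 + 11
45 = 4·11 + 1
11 = 11·1 + 0
Back-substitute:
1 = 45 − 4·11
1 = −4·56 + 5·45
1 = 5·157 − 14·56
1 = −14·213 + 19·157
1 = 19·796 − 71·213
1 = −71·2601 + 232·796
1 = 232·8599 − 767·2601
1 = −767·11200 + 999·8599
So 8599·999 ≡ 1 (mod 11200), hence d = 999.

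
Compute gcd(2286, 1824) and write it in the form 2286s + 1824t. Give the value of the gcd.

6

Repeated division:
2286 = 1×1824 + 462
1824 = 3×462 + 438
462 = 1×438 + 24
438 = 18×24 + 6
24 = 4×6 + 0
gcd(2286, 1824) = 6.
Express as a combination:
6 = 438 − 18·24
6 = −18·462 + 19·438
6 = 19·1824 − 75·462
6 = −75·2286 + 94·1824
So 6 = (-75)·2286 + (94)·1824.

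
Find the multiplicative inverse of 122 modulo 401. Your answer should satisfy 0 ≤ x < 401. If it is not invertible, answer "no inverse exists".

378

gcd(401, 122) by repeated division:
401 = 3·122 + 35
122 = 3·35 + 17
35 = 2·17 + 1
17 = 17·1 + 0
The gcd is 1. Working backward:
1 = 35 − 2·17
1 = −2·122 + 7·35
1 = 7·401 − 23·122
So 122·(-23) ≡ 1 (mod 401), and -23 ≡ 378 (mod 401).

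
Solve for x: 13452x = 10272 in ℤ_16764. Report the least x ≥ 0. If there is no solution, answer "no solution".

827

First find gcd(13452, 16764):
16764 = 1*13452 + 3312
13452 = 4*3312 + 204
3312 = 16*204 + 48
204 = 4*48 + 12
48 = 4*12 + 0
gcd = 12 and 12 | 10272, so solutions exist. Divide through by 12: 1121x ≡ 856 (mod 1397).
Now find 1121⁻¹ mod 1397:
1397 = 1*1121 + 276
1121 = 4*276 + 17
276 = 16*17 + 4
17 = 4*4 + 1
4 = 4*1 + 0
Back-substitute:
1 = 17 − 4·4
1 = −4·276 + 65·17
1 = 65·1121 − 264·276
1 = −264·1397 + 329·1121
So 1121⁻¹ ≡ 329 (mod 1397).
Then x ≡ 329·856 ≡ 827 (mod 1397); the smallest non-negative solution is x = 827.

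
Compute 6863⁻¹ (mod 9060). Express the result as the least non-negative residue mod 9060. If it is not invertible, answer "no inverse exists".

8627

Apply the Euclidean algorithm to 9060 and 6863:
9060 = 1·6863 + 2197
6863 = 3·2197 + 272
2197 = 8·272 + 21
272 = 12·21 + 20
21 = 1·20 + 1
20 = 20·1 + 0
Since gcd(6863, 9060) = 1, back-substitute to write 1 as a combination:
1 = 21 − 20
1 = −272 + 13·21
1 = 13·2197 − 105·272
1 = −105·6863 + 328·2197
1 = 328·9060 − 433·6863
Thus 6863·(-433) ≡ 1 (mod 9060); reducing, -433 mod 9060 = 8627.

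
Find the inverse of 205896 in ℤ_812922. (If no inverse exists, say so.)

Compute gcd(205896, 812922):
812922 = 3·205896 + 195234
205896 = 1·195234 + 10662
195234 = 18·10662 + 3318
10662 = 3·3318 + 708
3318 = 4·708 + 486
708 = 1·486 + 222
486 = 2·222 + 42
222 = 5·42 + 12
42 = 3·12 + 6
12 = 2·6 + 0
gcd(205896, 812922) = 6 ≠ 1, so 205896 has no multiplicative inverse modulo 812922.

no inverse exists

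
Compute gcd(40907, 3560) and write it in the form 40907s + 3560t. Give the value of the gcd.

Euclidean algorithm:
40907 = 11*3560 + 1747
3560 = 2*1747 + 66
1747 = 26*66 + 31
66 = 2*31 + 4
31 = 7*4 + 3
4 = 1*3 + 1
3 = 3*1 + 0
gcd(40907, 3560) = 1.
Working backward:
1 = 4 − 3
1 = −31 + 8·4
1 = 8·66 − 17·31
1 = −17·1747 + 450·66
1 = 450·3560 − 917·1747
1 = −917·40907 + 10537·3560
So 1 = (-917)·40907 + (10537)·3560.

1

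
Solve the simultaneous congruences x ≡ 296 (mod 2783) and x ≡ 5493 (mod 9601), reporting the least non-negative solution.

5151629

Write x = 296 + 2783·k. Then 2783·k ≡ 5493 − 296 ≡ 5197 (mod 9601).
Need 2783⁻¹ mod 9601. Extended Euclid on (9601, 2783):
9601 = 3×2783 + 1252
2783 = 2×1252 + 279
1252 = 4×279 + 136
279 = 2×136 + 7
136 = 19×7 + 3
7 = 2×3 + 1
3 = 3×1 + 0
Back-substitute:
1 = 7 − 2·3
1 = −2·136 + 39·7
1 = 39·279 − 80·136
1 = −80·1252 + 359·279
1 = 359·2783 − 798·1252
1 = −798·9601 + 2753·2783
2783⁻¹ ≡ 2753 (mod 9601), so k ≡ 2753·5197 ≡ 1851 (mod 9601).
x = 296 + 2783·1851 = 5151629.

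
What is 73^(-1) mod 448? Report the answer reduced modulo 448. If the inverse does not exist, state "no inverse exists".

gcd(448, 73) by repeated division:
448 = 6·73 + 10
73 = 7·10 + 3
10 = 3·3 + 1
3 = 3·1 + 0
gcd = 1, so the inverse exists. Back-substitute:
1 = 10 − 3·3
1 = −3·73 + 22·10
1 = 22·448 − 135·73
So 73·(-135) ≡ 1 (mod 448), and -135 ≡ 313 (mod 448).

313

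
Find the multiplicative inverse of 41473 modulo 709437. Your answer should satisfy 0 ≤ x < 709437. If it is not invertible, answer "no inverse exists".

133786

Apply the Euclidean algorithm to 709437 and 41473:
709437 = 17×41473 + 4396
41473 = 9×4396 + 1909
4396 = 2×1909 + 578
1909 = 3×578 + 175
578 = 3×175 + 53
175 = 3×53 + 16
53 = 3×16 + 5
16 = 3×5 + 1
5 = 5×1 + 0
gcd = 1, so the inverse exists. Back-substitute:
1 = 16 − 3·5
1 = −3·53 + 10·16
1 = 10·175 − 33·53
1 = −33·578 + 109·175
1 = 109·1909 − 360·578
1 = −360·4396 + 829·1909
1 = 829·41473 − 7821·4396
1 = −7821·709437 + 133786·41473
So 41473·133786 ≡ 1 (mod 709437).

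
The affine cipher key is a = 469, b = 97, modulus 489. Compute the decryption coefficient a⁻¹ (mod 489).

220

Run Euclid on (489, 469):
489 = 1*469 + 20
469 = 23*20 + 9
20 = 2*9 + 2
9 = 4*2 + 1
2 = 2*1 + 0
The gcd is 1. Working backward:
1 = 9 − 4·2
1 = −4·20 + 9·9
1 = 9·469 − 211·20
1 = −211·489 + 220·469
So 469·220 ≡ 1 (mod 489).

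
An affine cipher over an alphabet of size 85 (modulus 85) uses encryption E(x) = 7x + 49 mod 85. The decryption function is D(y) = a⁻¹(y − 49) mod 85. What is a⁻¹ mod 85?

73

Apply the Euclidean algorithm to 85 and 7:
85 = 12·7 + 1
7 = 7·1 + 0
Since gcd(7, 85) = 1, back-substitute to write 1 as a combination:
1 = 85 − 12·7
So 7·(-12) ≡ 1 (mod 85), and -12 ≡ 73 (mod 85).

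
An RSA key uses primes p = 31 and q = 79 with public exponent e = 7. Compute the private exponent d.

1003

φ(n) = (p−1)(q−1) = 30·78 = 2340.
Need d with 7·d ≡ 1 (mod 2340). Apply the extended Euclidean algorithm:
2340 = 334·7 + 2
7 = 3·2 + 1
2 = 2·1 + 0
Back-substitute:
1 = 7 − 3·2
1 = −3·2340 + 1003·7
So 7·1003 ≡ 1 (mod 2340), hence d = 1003.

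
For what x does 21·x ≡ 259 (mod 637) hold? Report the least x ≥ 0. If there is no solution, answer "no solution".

73

First find gcd(21, 637):
637 = 30·21 + 7
21 = 3·7 + 0
gcd = 7 and 7 | 259, so solutions exist. Divide through by 7: 3x ≡ 37 (mod 91).
Now find 3⁻¹ mod 91:
91 = 30×3 + 1
3 = 3×1 + 0
Back-substitute:
1 = 91 − 30·3
So 3·(-30) ≡ 1 (mod 91), i.e. 3⁻¹ ≡ 61.
Then x ≡ 61·37 ≡ 73 (mod 91); the smallest non-negative solution is x = 73.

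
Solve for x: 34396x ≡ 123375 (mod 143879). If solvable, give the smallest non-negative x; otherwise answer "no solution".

First find gcd(34396, 143879):
143879 = 4*34396 + 6295
34396 = 5*6295 + 2921
6295 = 2*2921 + 453
2921 = 6*453 + 203
453 = 2*203 + 47
203 = 4*47 + 15
47 = 3*15 + 2
15 = 7*2 + 1
2 = 2*1 + 0
gcd = 1, so a unique solution mod 143879 exists.
Back-substitute for the Bézout coefficients:
1 = 15 − 7·2
1 = −7·47 + 22·15
1 = 22·203 − 95·47
1 = −95·453 + 212·203
1 = 212·2921 − 1367·453
1 = −1367·6295 + 2946·2921
1 = 2946·34396 − 16097·6295
1 = −16097·143879 + 67334·34396
So 34396·(67334) ≡ 1 (mod 143879), giving 34396⁻¹ ≡ 67334.
x ≡ 34396⁻¹·123375 ≡ 67334·123375 ≡ 46548 (mod 143879).

46548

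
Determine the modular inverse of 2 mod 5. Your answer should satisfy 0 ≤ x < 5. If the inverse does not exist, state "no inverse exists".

3

Run Euclid on (5, 2):
5 = 2*2 + 1
2 = 2*1 + 0
gcd = 1, so the inverse exists. Back-substitute:
1 = 5 − 2·2
So 2·(-2) ≡ 1 (mod 5), and -2 ≡ 3 (mod 5).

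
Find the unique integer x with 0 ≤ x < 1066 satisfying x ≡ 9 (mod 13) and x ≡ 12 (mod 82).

750

Write x = 9 + 13·k. Then 13·k ≡ 12 − 9 ≡ 3 (mod 82).
Need 13⁻¹ mod 82. Extended Euclid on (82, 13):
82 = 6*13 + 4
13 = 3*4 + 1
4 = 4*1 + 0
Back-substitute:
1 = 13 − 3·4
1 = −3·82 + 19·13
13⁻¹ ≡ 19 (mod 82), so k ≡ 19·3 ≡ 57 (mod 82).
x = 9 + 13·57 = 750.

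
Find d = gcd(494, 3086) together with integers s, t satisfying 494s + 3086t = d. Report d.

2

Euclidean algorithm:
3086 = 6·494 + 122
494 = 4·122 + 6
122 = 20·6 + 2
6 = 3·2 + 0
gcd(494, 3086) = 2.
Back-substituting:
2 = 122 − 20·6
2 = −20·494 + 81·122
2 = 81·3086 − 506·494
So 2 = (81)·3086 + (-506)·494.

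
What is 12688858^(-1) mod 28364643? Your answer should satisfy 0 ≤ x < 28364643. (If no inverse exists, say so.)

gcd(28364643, 12688858) by repeated division:
28364643 = 2*12688858 + 2986927
12688858 = 4*2986927 + 741150
2986927 = 4*741150 + 22327
741150 = 33*22327 + 4359
22327 = 5*4359 + 532
4359 = 8*532 + 103
532 = 5*103 + 17
103 = 6*17 + 1
17 = 17*1 + 0
gcd = 1, so the inverse exists. Back-substitute:
1 = 103 − 6·17
1 = −6·532 + 31·103
1 = 31·4359 − 254·532
1 = −254·22327 + 1301·4359
1 = 1301·741150 − 43187·22327
1 = −43187·2986927 + 174049·741150
1 = 174049·12688858 − 739383·2986927
1 = −739383·28364643 + 1652815·12688858
So 12688858·1652815 ≡ 1 (mod 28364643).

1652815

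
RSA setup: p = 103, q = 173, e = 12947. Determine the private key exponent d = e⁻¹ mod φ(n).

10331

φ(n) = (p−1)(q−1) = 102·172 = 17544.
Need d with 12947·d ≡ 1 (mod 17544). Apply the extended Euclidean algorithm:
17544 = 1*12947 + 4597
12947 = 2*4597 + 3753
4597 = 1*3753 + 844
3753 = 4*844 + 377
844 = 2*377 + 90
377 = 4*90 + 17
90 = 5*17 + 5
17 = 3*5 + 2
5 = 2*2 + 1
2 = 2*1 + 0
Back-substitute:
1 = 5 − 2·2
1 = −2·17 + 7·5
1 = 7·90 − 37·17
1 = −37·377 + 155·90
1 = 155·844 − 347·377
1 = −347·3753 + 1543·844
1 = 1543·4597 − 1890·3753
1 = −1890·12947 + 5323·4597
1 = 5323·17544 − 7213·12947
So 12947·(-7213) ≡ 1 (mod 17544), hence d ≡ -7213 ≡ 10331 (mod 17544).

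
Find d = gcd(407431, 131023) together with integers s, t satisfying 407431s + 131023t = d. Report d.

Apply Euclid's algorithm to 407431 and 131023:
407431 = 3×131023 + 14362
131023 = 9×14362 + 1765
14362 = 8×1765 + 242
1765 = 7×242 + 71
242 = 3×71 + 29
71 = 2×29 + 13
29 = 2×13 + 3
13 = 4×3 + 1
3 = 3×1 + 0
gcd(407431, 131023) = 1.
Working backward:
1 = 13 − 4·3
1 = −4·29 + 9·13
1 = 9·71 − 22·29
1 = −22·242 + 75·71
1 = 75·1765 − 547·242
1 = −547·14362 + 4451·1765
1 = 4451·131023 − 40606·14362
1 = −40606·407431 + 126269·131023
So 1 = (-40606)·407431 + (126269)·131023.

1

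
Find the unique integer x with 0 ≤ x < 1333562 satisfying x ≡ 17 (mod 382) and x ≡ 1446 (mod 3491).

1115075

Write x = 17 + 382·k. Then 382·k ≡ 1446 − 17 ≡ 1429 (mod 3491).
Need 382⁻¹ mod 3491. Extended Euclid on (3491, 382):
3491 = 9*382 + 53
382 = 7*53 + 11
53 = 4*11 + 9
11 = 1*9 + 2
9 = 4*2 + 1
2 = 2*1 + 0
Back-substitute:
1 = 9 − 4·2
1 = −4·11 + 5·9
1 = 5·53 − 24·11
1 = −24·382 + 173·53
1 = 173·3491 − 1581·382
382⁻¹ ≡ 1910 (mod 3491), so k ≡ 1910·1429 ≡ 2919 (mod 3491).
x = 17 + 382·2919 = 1115075.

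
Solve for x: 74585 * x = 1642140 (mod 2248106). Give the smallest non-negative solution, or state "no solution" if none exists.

no solution

gcd(74585, 2248106):
2248106 = 30*74585 + 10556
74585 = 7*10556 + 693
10556 = 15*693 + 161
693 = 4*161 + 49
161 = 3*49 + 14
49 = 3*14 + 7
14 = 2*7 + 0
gcd = 7, but 7 ∤ 1642140, so the congruence has no solution.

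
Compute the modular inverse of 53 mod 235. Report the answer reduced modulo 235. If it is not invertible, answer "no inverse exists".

102

Extended Euclidean algorithm:
235 = 4×53 + 23
53 = 2×23 + 7
23 = 3×7 + 2
7 = 3×2 + 1
2 = 2×1 + 0
Since gcd(53, 235) = 1, back-substitute to write 1 as a combination:
1 = 7 − 3·2
1 = −3·23 + 10·7
1 = 10·53 − 23·23
1 = −23·235 + 102·53
So 53·102 ≡ 1 (mod 235).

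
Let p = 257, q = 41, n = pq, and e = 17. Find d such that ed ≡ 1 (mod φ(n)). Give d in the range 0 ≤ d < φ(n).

8433

φ(n) = (p−1)(q−1) = 256·40 = 10240.
Need d with 17·d ≡ 1 (mod 10240). Apply the extended Euclidean algorithm:
10240 = 602·17 + 6
17 = 2·6 + 5
6 = 1·5 + 1
5 = 5·1 + 0
Back-substitute:
1 = 6 − 5
1 = −17 + 3·6
1 = 3·10240 − 1807·17
So 17·(-1807) ≡ 1 (mod 10240), hence d ≡ -1807 ≡ 8433 (mod 10240).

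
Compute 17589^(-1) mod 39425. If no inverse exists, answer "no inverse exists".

Run Euclid on (39425, 17589):
39425 = 2*17589 + 4247
17589 = 4*4247 + 601
4247 = 7*601 + 40
601 = 15*40 + 1
40 = 40*1 + 0
Since gcd(17589, 39425) = 1, back-substitute to write 1 as a combination:
1 = 601 − 15·40
1 = −15·4247 + 106·601
1 = 106·17589 − 439·4247
1 = −439·39425 + 984·17589
So 17589·984 ≡ 1 (mod 39425).

984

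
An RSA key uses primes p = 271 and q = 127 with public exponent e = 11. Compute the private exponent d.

φ(n) = (p−1)(q−1) = 270·126 = 34020.
Need d with 11·d ≡ 1 (mod 34020). Apply the extended Euclidean algorithm:
34020 = 3092·11 + 8
11 = 1·8 + 3
8 = 2·3 + 2
3 = 1·2 + 1
2 = 2·1 + 0
Back-substitute:
1 = 3 − 2
1 = −8 + 3·3
1 = 3·11 − 4·8
1 = −4·34020 + 12371·11
So 11·12371 ≡ 1 (mod 34020), hence d = 12371.

12371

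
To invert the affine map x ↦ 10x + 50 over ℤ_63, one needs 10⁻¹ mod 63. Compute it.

Apply the Euclidean algorithm to 63 and 10:
63 = 6×10 + 3
10 = 3×3 + 1
3 = 3×1 + 0
Since gcd(10, 63) = 1, back-substitute to write 1 as a combination:
1 = 10 − 3·3
1 = −3·63 + 19·10
So 10·19 ≡ 1 (mod 63).

19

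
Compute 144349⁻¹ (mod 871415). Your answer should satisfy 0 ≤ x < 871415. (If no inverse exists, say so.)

497039

Extended Euclidean algorithm:
871415 = 6·144349 + 5321
144349 = 27·5321 + 682
5321 = 7·682 + 547
682 = 1·547 + 135
547 = 4·135 + 7
135 = 19·7 + 2
7 = 3·2 + 1
2 = 2·1 + 0
The gcd is 1. Working backward:
1 = 7 − 3·2
1 = −3·135 + 58·7
1 = 58·547 − 235·135
1 = −235·682 + 293·547
1 = 293·5321 − 2286·682
1 = −2286·144349 + 62015·5321
1 = 62015·871415 − 374376·144349
Thus 144349·(-374376) ≡ 1 (mod 871415); reducing, -374376 mod 871415 = 497039.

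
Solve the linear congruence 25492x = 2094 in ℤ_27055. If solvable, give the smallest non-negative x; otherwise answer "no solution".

First find gcd(25492, 27055):
27055 = 1·25492 + 1563
25492 = 16·1563 + 484
1563 = 3·484 + 111
484 = 4·111 + 40
111 = 2·40 + 31
40 = 1·31 + 9
31 = 3·9 + 4
9 = 2·4 + 1
4 = 4·1 + 0
gcd = 1, so a unique solution mod 27055 exists.
Back-substitute for the Bézout coefficients:
1 = 9 − 2·4
1 = −2·31 + 7·9
1 = 7·40 − 9·31
1 = −9·111 + 25·40
1 = 25·484 − 109·111
1 = −109·1563 + 352·484
1 = 352·25492 − 5741·1563
1 = −5741·27055 + 6093·25492
So 25492·(6093) ≡ 1 (mod 27055), giving 25492⁻¹ ≡ 6093.
x ≡ 25492⁻¹·2094 ≡ 6093·2094 ≡ 15837 (mod 27055).

15837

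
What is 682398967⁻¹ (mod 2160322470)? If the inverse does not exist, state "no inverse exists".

1747688803

Apply the Euclidean algorithm to 2160322470 and 682398967:
2160322470 = 3*682398967 + 113125569
682398967 = 6*113125569 + 3645553
113125569 = 31*3645553 + 113426
3645553 = 32*113426 + 15921
113426 = 7*15921 + 1979
15921 = 8*1979 + 89
1979 = 22*89 + 21
89 = 4*21 + 5
21 = 4*5 + 1
5 = 5*1 + 0
The gcd is 1. Working backward:
1 = 21 − 4·5
1 = −4·89 + 17·21
1 = 17·1979 − 378·89
1 = −378·15921 + 3041·1979
1 = 3041·113426 − 21665·15921
1 = −21665·3645553 + 696321·113426
1 = 696321·113125569 − 21607616·3645553
1 = −21607616·682398967 + 130342017·113125569
1 = 130342017·2160322470 − 412633667·682398967
Hence 682398967⁻¹ ≡ -412633667 ≡ 1747688803 (mod 2160322470).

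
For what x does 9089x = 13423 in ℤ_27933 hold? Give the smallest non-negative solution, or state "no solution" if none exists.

First find gcd(9089, 27933):
27933 = 3*9089 + 666
9089 = 13*666 + 431
666 = 1*431 + 235
431 = 1*235 + 196
235 = 1*196 + 39
196 = 5*39 + 1
39 = 39*1 + 0
gcd = 1, so a unique solution mod 27933 exists.
Back-substitute for the Bézout coefficients:
1 = 196 − 5·39
1 = −5·235 + 6·196
1 = 6·431 − 11·235
1 = −11·666 + 17·431
1 = 17·9089 − 232·666
1 = −232·27933 + 713·9089
So 9089·(713) ≡ 1 (mod 27933), giving 9089⁻¹ ≡ 713.
x ≡ 9089⁻¹·13423 ≡ 713·13423 ≡ 17513 (mod 27933).

17513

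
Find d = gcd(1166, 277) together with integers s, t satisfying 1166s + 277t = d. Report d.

Apply Euclid's algorithm to 1166 and 277:
1166 = 4·277 + 58
277 = 4·58 + 45
58 = 1·45 + 13
45 = 3·13 + 6
13 = 2·6 + 1
6 = 6·1 + 0
gcd(1166, 277) = 1.
Express as a combination:
1 = 13 − 2·6
1 = −2·45 + 7·13
1 = 7·58 − 9·45
1 = −9·277 + 43·58
1 = 43·1166 − 181·277
So 1 = (43)·1166 + (-181)·277.

1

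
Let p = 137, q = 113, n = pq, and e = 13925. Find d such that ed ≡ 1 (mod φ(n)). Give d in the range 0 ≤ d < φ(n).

2797

φ(n) = (p−1)(q−1) = 136·112 = 15232.
Need d with 13925·d ≡ 1 (mod 15232). Apply the extended Euclidean algorithm:
15232 = 1*13925 + 1307
13925 = 10*1307 + 855
1307 = 1*855 + 452
855 = 1*452 + 403
452 = 1*403 + 49
403 = 8*49 + 11
49 = 4*11 + 5
11 = 2*5 + 1
5 = 5*1 + 0
Back-substitute:
1 = 11 − 2·5
1 = −2·49 + 9·11
1 = 9·403 − 74·49
1 = −74·452 + 83·403
1 = 83·855 − 157·452
1 = −157·1307 + 240·855
1 = 240·13925 − 2557·1307
1 = −2557·15232 + 2797·13925
So 13925·2797 ≡ 1 (mod 15232), hence d = 2797.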